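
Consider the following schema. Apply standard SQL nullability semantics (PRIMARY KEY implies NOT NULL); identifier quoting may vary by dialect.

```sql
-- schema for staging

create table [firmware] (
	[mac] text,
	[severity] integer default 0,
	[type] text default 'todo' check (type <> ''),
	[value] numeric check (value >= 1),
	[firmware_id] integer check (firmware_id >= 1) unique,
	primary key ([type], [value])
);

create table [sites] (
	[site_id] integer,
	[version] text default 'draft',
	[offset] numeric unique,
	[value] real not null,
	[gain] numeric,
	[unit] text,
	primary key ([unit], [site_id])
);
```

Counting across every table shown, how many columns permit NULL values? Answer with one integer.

6

firmware: 3 nullable (mac, severity, firmware_id — PK (type, value) and explicit NOT NULL columns excluded).
sites: 3 nullable (version, offset, gain — PK (unit, site_id) and explicit NOT NULL columns excluded).
Total: 3 + 3 = 6.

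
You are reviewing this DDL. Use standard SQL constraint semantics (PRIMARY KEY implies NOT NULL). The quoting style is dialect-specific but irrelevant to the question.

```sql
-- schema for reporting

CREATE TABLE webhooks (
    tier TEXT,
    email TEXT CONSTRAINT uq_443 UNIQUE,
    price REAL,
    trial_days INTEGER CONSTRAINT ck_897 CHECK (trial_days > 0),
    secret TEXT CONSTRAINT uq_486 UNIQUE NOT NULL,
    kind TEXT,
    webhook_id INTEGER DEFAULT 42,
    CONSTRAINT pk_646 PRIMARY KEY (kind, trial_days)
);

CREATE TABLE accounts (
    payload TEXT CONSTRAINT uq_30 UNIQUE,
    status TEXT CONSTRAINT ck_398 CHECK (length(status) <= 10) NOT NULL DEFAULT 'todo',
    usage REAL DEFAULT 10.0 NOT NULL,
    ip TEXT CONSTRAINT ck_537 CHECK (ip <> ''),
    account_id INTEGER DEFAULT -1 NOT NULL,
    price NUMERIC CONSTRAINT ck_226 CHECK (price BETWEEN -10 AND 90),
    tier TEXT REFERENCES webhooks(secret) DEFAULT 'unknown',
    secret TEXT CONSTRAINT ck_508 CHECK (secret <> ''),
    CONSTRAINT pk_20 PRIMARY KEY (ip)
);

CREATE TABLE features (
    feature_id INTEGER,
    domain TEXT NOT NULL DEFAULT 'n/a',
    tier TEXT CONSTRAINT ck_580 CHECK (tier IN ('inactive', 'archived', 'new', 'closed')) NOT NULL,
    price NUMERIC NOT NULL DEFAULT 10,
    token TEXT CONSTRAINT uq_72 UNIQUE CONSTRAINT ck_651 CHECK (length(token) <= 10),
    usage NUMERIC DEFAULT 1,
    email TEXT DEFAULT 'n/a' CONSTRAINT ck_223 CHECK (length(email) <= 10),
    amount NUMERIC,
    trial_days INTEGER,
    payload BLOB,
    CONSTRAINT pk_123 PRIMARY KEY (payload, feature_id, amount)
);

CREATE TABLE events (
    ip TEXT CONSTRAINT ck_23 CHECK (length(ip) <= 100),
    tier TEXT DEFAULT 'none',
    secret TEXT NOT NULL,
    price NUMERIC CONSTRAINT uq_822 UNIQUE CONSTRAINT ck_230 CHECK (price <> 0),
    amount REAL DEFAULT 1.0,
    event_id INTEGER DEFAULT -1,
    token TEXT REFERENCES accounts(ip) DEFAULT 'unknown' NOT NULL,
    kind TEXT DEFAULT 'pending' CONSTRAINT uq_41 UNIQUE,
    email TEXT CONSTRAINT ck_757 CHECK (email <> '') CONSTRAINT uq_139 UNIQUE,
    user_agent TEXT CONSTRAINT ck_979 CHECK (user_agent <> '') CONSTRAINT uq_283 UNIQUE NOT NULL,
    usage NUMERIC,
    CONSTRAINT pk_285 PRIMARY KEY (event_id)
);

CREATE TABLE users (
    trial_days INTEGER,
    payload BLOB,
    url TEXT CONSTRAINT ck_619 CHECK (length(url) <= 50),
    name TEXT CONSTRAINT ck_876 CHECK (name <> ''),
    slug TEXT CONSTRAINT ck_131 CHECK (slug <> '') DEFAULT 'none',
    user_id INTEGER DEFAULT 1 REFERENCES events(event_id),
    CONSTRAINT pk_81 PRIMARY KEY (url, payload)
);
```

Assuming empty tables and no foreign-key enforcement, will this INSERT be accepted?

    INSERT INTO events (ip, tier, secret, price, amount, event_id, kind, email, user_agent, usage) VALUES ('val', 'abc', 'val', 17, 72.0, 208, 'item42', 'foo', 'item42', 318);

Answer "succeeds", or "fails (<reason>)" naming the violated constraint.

NOT NULL columns: event_id is supplied; secret is supplied; token defaults to 'unknown'; user_agent is supplied.
CHECK constraints: 'val' satisfies (length(ip) <= 100); 17 satisfies (price <> 0); 'foo' satisfies (email <> ''); 'item42' satisfies (user_agent <> '').
No constraint is violated.

succeeds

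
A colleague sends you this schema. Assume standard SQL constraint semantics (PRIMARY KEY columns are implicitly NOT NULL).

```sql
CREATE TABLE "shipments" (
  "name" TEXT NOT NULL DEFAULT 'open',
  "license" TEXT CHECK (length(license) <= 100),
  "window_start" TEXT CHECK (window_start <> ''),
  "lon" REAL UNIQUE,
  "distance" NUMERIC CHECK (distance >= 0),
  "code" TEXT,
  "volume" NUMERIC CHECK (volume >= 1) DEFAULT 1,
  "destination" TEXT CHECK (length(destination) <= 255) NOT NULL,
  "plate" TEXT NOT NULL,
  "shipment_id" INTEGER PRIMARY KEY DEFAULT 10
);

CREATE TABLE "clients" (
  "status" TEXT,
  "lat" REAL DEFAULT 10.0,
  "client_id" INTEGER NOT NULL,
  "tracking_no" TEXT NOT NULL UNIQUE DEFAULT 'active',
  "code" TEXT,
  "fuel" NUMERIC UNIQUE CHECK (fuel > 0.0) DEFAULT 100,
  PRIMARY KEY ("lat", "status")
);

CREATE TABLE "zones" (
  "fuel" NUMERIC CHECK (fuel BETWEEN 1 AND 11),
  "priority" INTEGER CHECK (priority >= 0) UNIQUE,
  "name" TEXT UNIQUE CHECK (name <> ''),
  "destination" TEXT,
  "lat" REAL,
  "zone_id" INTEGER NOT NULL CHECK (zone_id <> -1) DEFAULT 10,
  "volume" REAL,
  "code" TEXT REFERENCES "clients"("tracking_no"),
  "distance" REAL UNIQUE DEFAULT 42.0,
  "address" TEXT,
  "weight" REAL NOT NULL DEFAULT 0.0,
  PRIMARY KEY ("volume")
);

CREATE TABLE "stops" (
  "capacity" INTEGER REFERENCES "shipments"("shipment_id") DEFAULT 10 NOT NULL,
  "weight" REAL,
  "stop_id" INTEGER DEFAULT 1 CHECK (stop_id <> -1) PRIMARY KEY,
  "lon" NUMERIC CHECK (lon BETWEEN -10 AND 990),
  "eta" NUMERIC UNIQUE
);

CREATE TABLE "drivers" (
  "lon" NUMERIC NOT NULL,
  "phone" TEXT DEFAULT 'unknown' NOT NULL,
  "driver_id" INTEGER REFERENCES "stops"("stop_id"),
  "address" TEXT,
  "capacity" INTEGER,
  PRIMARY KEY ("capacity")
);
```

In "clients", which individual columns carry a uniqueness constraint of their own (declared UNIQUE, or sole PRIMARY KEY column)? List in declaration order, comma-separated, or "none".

- status: part of a composite PRIMARY KEY — only the tuple is unique, not this column on its own.
- lat: part of a composite PRIMARY KEY — only the tuple is unique, not this column on its own.
- client_id: no UNIQUE or single-column PK constraint.
- tracking_no: declared UNIQUE → unique.
- code: no UNIQUE or single-column PK constraint.
- fuel: declared UNIQUE → unique.

tracking_no, fuel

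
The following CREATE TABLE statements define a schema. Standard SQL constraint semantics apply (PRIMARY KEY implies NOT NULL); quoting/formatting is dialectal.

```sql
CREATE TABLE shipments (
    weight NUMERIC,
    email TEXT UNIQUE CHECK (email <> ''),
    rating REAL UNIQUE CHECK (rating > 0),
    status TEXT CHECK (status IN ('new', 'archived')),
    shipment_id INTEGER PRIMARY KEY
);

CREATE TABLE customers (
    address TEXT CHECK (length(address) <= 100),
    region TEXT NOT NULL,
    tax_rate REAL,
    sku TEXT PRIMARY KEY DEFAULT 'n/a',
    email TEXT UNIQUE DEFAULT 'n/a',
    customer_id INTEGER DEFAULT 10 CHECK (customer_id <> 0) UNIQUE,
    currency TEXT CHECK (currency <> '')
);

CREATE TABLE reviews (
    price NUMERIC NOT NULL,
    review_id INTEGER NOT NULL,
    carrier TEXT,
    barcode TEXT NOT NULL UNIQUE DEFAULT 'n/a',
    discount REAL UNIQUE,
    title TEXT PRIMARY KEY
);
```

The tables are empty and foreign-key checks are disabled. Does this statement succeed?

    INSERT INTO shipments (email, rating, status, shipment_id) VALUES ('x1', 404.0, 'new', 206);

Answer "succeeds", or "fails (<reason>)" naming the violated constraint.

succeeds

NOT NULL columns: shipment_id is supplied.
CHECK constraints: 'x1' satisfies (email <> ''); 404.0 satisfies (rating > 0); 'new' satisfies (status IN ('new', 'archived')).
No constraint is violated.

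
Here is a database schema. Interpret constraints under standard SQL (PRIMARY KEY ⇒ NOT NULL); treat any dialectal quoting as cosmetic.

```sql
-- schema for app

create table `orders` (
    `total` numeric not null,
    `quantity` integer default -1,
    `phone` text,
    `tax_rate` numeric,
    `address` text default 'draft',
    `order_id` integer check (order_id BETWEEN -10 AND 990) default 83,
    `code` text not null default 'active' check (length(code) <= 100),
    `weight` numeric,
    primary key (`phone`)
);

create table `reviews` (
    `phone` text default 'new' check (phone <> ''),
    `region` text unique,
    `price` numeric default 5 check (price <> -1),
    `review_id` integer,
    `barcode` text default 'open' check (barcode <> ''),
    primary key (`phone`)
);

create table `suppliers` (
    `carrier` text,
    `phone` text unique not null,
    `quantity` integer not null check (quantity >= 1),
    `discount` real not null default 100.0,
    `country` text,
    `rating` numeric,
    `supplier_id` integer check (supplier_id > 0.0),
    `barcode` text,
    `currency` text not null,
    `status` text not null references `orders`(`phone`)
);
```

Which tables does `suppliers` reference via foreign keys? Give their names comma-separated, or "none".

orders

- status REFERENCES orders(phone).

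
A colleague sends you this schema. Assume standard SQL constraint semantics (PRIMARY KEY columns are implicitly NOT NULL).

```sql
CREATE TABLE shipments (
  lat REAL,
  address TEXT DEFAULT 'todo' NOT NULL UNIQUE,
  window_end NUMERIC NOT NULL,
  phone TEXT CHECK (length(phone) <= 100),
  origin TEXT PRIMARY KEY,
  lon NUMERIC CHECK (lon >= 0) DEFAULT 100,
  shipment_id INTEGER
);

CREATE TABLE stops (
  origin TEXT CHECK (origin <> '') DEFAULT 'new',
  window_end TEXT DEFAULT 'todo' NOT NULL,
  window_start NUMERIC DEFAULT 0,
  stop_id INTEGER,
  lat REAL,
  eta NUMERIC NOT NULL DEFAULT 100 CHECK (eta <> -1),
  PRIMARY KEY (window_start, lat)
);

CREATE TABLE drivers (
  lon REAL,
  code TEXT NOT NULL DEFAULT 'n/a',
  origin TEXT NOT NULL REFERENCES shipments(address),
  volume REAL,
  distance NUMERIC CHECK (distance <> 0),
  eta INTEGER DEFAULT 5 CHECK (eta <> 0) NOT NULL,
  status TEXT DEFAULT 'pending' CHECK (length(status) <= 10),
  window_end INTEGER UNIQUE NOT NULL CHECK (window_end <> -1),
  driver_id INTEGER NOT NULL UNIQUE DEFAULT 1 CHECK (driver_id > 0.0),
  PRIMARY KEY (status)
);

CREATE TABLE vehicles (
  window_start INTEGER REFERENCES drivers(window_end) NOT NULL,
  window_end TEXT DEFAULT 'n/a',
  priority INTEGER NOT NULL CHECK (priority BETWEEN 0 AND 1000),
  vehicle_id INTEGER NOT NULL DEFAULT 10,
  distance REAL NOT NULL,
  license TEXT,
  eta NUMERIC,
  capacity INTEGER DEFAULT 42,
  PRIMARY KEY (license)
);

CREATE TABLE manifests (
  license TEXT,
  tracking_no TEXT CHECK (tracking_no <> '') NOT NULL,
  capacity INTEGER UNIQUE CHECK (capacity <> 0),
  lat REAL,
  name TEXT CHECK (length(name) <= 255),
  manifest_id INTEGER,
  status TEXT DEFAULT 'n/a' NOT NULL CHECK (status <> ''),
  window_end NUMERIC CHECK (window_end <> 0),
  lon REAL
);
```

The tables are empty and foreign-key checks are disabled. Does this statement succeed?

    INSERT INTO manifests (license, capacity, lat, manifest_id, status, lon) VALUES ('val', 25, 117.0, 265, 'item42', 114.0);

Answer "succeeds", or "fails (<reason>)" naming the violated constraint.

tracking_no is omitted from the column list and has no DEFAULT, so it would receive NULL.
But tracking_no is declared NOT NULL.

fails (NOT NULL on tracking_no)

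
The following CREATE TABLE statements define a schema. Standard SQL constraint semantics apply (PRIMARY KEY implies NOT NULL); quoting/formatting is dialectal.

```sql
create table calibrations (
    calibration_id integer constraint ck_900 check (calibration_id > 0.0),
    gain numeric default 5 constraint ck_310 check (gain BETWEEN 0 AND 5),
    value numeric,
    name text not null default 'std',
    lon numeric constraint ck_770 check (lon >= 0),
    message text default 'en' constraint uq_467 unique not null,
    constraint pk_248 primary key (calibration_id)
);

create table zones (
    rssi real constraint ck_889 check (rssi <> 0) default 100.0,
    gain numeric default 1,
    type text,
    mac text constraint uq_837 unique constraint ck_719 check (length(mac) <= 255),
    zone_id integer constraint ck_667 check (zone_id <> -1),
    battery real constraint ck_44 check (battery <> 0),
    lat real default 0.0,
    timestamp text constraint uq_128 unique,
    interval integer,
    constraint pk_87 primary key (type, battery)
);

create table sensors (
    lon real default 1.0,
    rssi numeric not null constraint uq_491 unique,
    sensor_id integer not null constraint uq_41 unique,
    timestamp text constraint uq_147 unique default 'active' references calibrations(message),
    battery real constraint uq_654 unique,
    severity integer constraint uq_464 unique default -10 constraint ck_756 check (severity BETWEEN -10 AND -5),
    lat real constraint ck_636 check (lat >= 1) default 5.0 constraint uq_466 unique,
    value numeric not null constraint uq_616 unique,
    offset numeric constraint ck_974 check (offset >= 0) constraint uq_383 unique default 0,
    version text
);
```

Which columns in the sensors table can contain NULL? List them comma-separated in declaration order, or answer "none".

- lon: DEFAULT only fills an omitted column; an explicit NULL is still allowed → nullable.
- rssi: declared NOT NULL → not nullable.
- sensor_id: declared NOT NULL → not nullable.
- timestamp: a foreign key column may be NULL unless separately constrained → nullable.
- battery: UNIQUE does not imply NOT NULL → nullable.
- severity: CHECK does not forbid NULL (a CHECK constraint passes when its expression is NULL) → nullable.
- lat: CHECK does not forbid NULL (a CHECK constraint passes when its expression is NULL) → nullable.
- value: declared NOT NULL → not nullable.
- offset: CHECK does not forbid NULL (a CHECK constraint passes when its expression is NULL) → nullable.
- version: no NOT NULL constraint applies → nullable.

lon, timestamp, battery, severity, lat, offset, version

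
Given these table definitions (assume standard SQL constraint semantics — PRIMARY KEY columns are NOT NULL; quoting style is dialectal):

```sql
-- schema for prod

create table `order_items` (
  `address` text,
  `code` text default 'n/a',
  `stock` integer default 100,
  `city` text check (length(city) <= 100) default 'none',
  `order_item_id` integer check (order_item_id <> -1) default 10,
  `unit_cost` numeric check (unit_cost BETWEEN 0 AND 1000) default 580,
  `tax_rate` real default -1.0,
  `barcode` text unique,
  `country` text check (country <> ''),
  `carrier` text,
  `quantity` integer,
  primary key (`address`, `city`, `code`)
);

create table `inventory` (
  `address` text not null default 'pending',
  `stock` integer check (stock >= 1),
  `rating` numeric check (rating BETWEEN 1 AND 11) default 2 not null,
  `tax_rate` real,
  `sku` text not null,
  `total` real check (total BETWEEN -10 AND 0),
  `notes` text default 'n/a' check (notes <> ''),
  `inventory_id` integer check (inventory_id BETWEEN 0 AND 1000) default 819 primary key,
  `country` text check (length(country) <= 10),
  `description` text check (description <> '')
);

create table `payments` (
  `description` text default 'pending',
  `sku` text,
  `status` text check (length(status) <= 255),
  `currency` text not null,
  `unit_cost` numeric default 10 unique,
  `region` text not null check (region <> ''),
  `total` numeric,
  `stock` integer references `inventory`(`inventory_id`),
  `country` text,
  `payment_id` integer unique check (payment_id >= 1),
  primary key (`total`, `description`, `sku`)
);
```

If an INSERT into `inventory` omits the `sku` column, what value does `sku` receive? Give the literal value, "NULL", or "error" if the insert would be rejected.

sku has no DEFAULT clause.
Omitting it would insert NULL, but it is declared NOT NULL, so the INSERT fails.

error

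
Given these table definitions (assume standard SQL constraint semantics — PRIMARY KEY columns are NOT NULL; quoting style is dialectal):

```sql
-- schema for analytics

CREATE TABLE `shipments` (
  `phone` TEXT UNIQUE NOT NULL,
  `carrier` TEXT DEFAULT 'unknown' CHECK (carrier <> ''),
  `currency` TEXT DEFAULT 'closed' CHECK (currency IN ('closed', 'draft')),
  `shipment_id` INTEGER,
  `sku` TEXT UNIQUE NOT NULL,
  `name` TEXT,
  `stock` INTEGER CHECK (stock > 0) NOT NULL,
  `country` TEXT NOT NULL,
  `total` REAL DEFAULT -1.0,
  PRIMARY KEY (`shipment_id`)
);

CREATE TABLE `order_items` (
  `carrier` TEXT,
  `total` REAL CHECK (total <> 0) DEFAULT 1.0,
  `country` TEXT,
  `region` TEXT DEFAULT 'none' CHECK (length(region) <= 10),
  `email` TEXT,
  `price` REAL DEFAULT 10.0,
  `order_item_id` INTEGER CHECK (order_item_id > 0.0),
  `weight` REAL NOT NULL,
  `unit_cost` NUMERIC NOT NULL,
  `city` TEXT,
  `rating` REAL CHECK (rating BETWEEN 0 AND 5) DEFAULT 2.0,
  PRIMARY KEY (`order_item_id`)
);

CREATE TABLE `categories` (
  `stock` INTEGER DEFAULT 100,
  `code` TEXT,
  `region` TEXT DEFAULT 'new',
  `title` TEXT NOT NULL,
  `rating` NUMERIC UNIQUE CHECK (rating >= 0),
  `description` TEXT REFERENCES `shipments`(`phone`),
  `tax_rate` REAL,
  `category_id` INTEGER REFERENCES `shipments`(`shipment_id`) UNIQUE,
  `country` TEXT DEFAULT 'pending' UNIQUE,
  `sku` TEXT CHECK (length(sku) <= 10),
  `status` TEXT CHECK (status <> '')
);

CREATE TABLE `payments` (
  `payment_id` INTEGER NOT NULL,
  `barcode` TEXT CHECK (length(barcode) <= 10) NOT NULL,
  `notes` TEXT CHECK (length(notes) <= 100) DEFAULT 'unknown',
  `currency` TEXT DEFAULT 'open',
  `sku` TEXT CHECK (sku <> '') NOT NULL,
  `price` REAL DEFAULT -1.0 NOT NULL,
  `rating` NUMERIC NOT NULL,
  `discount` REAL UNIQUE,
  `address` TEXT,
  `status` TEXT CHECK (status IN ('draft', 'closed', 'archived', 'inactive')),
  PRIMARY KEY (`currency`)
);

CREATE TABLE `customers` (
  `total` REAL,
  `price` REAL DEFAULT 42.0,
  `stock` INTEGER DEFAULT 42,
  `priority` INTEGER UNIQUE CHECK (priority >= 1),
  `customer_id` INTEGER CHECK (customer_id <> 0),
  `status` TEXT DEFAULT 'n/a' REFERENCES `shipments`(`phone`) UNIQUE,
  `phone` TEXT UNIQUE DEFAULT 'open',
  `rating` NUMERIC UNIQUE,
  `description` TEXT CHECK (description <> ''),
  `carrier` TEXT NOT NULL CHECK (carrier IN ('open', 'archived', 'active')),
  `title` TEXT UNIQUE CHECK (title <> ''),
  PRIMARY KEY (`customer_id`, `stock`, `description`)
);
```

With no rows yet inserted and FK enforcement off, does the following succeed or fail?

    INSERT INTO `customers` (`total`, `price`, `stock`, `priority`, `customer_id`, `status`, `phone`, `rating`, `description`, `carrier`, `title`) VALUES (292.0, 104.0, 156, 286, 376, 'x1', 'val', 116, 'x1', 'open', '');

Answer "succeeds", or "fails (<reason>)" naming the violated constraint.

The value '' for title violates CHECK (title <> '').

fails (CHECK on title)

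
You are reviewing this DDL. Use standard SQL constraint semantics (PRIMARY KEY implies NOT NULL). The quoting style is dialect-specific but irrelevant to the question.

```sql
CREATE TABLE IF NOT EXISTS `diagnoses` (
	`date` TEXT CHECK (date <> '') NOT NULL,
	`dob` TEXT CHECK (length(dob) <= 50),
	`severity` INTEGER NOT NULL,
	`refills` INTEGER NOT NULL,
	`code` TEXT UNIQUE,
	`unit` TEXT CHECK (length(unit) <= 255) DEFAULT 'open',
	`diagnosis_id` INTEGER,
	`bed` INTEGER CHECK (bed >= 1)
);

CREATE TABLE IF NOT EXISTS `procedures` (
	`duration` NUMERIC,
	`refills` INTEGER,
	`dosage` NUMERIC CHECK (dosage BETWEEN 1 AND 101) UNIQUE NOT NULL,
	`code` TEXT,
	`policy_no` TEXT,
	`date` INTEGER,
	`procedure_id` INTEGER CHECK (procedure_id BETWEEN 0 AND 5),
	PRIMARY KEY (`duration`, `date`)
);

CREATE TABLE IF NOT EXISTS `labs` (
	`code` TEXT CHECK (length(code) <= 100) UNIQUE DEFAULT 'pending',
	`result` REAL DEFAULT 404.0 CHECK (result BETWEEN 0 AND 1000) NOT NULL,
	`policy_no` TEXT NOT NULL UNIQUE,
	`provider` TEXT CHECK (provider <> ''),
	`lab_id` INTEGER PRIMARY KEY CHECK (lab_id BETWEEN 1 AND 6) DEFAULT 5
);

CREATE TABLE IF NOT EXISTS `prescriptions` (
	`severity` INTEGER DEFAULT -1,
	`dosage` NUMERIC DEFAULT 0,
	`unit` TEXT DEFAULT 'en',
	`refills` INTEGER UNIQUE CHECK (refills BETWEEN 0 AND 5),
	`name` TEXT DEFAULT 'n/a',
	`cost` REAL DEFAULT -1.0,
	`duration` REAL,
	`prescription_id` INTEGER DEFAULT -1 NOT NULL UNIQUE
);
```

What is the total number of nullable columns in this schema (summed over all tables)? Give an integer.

18

diagnoses: 5 nullable (dob, code, unit, diagnosis_id, bed — PK none and explicit NOT NULL columns excluded).
procedures: 4 nullable (refills, code, policy_no, procedure_id — PK (duration, date) and explicit NOT NULL columns excluded).
labs: 2 nullable (code, provider — PK (lab_id) and explicit NOT NULL columns excluded).
prescriptions: 7 nullable (severity, dosage, unit, refills, name, cost, duration — PK none and explicit NOT NULL columns excluded).
Total: 5 + 4 + 2 + 7 = 18.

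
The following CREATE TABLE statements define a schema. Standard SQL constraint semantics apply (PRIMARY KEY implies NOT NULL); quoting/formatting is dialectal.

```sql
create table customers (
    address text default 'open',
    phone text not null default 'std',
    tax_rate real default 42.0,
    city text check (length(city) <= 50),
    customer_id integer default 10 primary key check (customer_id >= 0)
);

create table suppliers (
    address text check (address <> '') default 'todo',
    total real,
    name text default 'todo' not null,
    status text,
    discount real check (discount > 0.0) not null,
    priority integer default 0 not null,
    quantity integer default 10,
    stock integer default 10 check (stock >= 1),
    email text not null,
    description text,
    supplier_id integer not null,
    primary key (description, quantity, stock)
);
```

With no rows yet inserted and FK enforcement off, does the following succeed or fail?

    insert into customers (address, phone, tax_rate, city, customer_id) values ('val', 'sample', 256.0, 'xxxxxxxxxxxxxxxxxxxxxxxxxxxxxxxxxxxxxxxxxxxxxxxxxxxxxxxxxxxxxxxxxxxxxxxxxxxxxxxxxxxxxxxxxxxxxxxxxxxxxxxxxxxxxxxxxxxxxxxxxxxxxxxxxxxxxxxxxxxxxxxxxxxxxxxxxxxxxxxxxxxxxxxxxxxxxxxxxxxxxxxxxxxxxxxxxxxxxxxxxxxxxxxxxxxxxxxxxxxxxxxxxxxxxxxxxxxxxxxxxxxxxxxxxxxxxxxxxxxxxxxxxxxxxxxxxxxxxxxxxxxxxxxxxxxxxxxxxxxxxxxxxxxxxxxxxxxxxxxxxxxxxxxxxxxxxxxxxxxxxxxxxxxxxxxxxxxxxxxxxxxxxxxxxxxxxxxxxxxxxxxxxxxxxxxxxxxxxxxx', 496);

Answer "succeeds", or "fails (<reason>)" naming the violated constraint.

The value 'xxxxxxxxxxxxxxxxxxxxxxxxxxxxxxxxxxxxxxxxxxxxxxxxxxxxxxxxxxxxxxxxxxxxxxxxxxxxxxxxxxxxxxxxxxxxxxxxxxxxxxxxxxxxxxxxxxxxxxxxxxxxxxxxxxxxxxxxxxxxxxxxxxxxxxxxxxxxxxxxxxxxxxxxxxxxxxxxxxxxxxxxxxxxxxxxxxxxxxxxxxxxxxxxxxxxxxxxxxxxxxxxxxxxxxxxxxxxxxxxxxxxxxxxxxxxxxxxxxxxxxxxxxxxxxxxxxxxxxxxxxxxxxxxxxxxxxxxxxxxxxxxxxxxxxxxxxxxxxxxxxxxxxxxxxxxxxxxxxxxxxxxxxxxxxxxxxxxxxxxxxxxxxxxxxxxxxxxxxxxxxxxxxxxxxxxxxxxxxxx' for city violates CHECK (length(city) <= 50).

fails (CHECK on city)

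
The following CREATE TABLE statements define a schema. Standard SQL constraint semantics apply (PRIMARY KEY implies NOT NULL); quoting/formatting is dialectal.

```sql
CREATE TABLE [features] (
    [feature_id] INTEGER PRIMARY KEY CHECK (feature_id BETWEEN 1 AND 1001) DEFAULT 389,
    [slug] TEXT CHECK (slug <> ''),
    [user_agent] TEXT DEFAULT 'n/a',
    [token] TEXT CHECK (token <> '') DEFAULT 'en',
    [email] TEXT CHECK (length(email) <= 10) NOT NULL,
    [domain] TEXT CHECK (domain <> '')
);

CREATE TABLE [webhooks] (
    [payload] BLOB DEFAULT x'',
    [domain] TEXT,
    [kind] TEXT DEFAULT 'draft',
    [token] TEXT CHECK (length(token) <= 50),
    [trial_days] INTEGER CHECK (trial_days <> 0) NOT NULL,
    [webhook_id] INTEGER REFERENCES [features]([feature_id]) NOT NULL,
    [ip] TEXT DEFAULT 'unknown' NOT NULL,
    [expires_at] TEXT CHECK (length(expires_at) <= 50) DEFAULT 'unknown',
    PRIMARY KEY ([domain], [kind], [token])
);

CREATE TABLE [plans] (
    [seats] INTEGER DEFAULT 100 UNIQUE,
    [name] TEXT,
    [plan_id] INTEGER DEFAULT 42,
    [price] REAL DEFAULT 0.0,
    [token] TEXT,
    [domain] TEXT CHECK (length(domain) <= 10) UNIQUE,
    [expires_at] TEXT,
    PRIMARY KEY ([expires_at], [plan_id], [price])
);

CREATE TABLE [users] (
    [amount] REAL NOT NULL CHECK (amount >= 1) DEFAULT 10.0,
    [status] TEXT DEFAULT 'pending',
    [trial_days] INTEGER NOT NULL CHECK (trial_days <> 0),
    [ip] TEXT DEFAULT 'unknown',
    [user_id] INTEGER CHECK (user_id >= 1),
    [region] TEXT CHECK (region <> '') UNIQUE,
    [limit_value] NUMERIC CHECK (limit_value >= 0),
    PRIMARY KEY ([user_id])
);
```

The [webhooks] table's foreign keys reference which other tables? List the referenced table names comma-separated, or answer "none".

features

- webhook_id REFERENCES features(feature_id).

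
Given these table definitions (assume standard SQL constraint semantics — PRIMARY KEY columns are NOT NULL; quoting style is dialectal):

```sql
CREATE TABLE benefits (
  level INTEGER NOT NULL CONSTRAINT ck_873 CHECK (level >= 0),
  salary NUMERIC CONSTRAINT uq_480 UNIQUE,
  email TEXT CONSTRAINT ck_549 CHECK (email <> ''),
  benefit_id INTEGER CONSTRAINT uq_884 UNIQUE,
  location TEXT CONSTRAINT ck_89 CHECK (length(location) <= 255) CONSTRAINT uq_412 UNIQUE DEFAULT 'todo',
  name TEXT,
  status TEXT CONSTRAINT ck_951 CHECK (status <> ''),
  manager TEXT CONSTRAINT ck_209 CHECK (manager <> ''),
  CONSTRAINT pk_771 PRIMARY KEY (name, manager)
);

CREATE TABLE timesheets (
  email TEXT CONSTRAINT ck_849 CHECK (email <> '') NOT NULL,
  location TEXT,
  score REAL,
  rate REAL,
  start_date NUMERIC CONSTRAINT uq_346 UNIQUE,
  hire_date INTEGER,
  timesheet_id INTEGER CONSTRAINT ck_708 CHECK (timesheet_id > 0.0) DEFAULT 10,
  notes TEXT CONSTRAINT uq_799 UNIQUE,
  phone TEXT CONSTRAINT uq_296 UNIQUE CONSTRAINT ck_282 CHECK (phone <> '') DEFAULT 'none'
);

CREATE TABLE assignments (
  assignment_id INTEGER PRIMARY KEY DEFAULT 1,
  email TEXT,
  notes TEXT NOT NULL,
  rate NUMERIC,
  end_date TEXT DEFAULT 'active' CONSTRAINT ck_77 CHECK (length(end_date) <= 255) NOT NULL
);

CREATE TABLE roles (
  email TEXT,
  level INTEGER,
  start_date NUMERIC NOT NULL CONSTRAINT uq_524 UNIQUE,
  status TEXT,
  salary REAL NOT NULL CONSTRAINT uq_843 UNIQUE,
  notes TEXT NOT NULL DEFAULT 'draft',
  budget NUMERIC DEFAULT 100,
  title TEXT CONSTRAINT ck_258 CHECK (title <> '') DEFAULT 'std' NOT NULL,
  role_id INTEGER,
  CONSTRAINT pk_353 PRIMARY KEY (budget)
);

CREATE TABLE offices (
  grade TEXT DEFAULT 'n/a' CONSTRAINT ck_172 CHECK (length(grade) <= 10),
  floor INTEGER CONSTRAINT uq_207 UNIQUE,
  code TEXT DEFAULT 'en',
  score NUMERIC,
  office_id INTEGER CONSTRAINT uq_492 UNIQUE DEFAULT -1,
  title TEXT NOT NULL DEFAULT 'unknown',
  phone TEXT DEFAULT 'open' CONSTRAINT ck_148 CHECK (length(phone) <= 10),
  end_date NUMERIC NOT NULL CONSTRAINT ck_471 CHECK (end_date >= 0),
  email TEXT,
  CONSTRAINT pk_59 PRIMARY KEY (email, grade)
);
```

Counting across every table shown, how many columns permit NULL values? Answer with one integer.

24

benefits: 5 nullable (salary, email, benefit_id, location, status — PK (name, manager) and explicit NOT NULL columns excluded).
timesheets: 8 nullable (location, score, rate, start_date, hire_date, timesheet_id, notes, phone — PK none and explicit NOT NULL columns excluded).
assignments: 2 nullable (email, rate — PK (assignment_id) and explicit NOT NULL columns excluded).
roles: 4 nullable (email, level, status, role_id — PK (budget) and explicit NOT NULL columns excluded).
offices: 5 nullable (floor, code, score, office_id, phone — PK (email, grade) and explicit NOT NULL columns excluded).
Total: 5 + 8 + 2 + 4 + 5 = 24.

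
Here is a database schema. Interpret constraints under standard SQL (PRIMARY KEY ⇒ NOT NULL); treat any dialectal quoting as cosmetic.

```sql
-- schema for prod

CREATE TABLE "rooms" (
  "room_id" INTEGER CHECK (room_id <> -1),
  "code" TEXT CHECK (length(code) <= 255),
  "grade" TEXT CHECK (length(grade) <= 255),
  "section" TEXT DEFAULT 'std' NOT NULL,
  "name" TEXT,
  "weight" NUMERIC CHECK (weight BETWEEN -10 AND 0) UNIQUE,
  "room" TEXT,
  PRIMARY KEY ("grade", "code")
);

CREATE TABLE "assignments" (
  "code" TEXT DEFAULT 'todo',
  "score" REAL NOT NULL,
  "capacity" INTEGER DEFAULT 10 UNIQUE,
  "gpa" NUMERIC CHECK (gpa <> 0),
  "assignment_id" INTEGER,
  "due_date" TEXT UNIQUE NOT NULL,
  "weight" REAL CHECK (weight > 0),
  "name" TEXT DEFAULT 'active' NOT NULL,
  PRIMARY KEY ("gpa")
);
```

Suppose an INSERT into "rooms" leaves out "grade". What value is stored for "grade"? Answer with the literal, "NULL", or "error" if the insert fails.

grade has no DEFAULT clause.
Omitting it would insert NULL, but it is part of the PRIMARY KEY, so the INSERT fails.

error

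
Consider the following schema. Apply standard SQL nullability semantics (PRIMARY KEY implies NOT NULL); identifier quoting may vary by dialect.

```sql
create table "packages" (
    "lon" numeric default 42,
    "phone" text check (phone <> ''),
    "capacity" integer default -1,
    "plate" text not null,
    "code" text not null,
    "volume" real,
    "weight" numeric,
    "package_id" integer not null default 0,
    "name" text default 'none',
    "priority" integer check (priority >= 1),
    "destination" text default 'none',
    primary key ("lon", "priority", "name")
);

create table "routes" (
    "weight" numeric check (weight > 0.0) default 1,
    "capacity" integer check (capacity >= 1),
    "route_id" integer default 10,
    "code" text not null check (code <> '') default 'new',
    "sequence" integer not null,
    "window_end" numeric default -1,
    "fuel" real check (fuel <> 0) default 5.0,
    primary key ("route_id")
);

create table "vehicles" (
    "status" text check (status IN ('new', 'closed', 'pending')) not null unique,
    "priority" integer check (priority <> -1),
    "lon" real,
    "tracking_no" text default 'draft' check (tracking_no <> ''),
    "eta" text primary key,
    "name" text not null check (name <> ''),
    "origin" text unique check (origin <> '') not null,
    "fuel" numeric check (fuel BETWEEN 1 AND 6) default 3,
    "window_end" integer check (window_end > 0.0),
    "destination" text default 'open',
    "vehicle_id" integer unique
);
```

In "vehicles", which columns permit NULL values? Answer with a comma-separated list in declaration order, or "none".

- status: declared NOT NULL → not nullable.
- priority: CHECK does not forbid NULL (a CHECK constraint passes when its expression is NULL) → nullable.
- lon: no NOT NULL constraint applies → nullable.
- tracking_no: CHECK does not forbid NULL (a CHECK constraint passes when its expression is NULL) → nullable.
- eta: part of the PRIMARY KEY, which implies NOT NULL → not nullable.
- name: declared NOT NULL → not nullable.
- origin: declared NOT NULL → not nullable.
- fuel: CHECK does not forbid NULL (a CHECK constraint passes when its expression is NULL) → nullable.
- window_end: CHECK does not forbid NULL (a CHECK constraint passes when its expression is NULL) → nullable.
- destination: DEFAULT only fills an omitted column; an explicit NULL is still allowed → nullable.
- vehicle_id: UNIQUE does not imply NOT NULL → nullable.

priority, lon, tracking_no, fuel, window_end, destination, vehicle_id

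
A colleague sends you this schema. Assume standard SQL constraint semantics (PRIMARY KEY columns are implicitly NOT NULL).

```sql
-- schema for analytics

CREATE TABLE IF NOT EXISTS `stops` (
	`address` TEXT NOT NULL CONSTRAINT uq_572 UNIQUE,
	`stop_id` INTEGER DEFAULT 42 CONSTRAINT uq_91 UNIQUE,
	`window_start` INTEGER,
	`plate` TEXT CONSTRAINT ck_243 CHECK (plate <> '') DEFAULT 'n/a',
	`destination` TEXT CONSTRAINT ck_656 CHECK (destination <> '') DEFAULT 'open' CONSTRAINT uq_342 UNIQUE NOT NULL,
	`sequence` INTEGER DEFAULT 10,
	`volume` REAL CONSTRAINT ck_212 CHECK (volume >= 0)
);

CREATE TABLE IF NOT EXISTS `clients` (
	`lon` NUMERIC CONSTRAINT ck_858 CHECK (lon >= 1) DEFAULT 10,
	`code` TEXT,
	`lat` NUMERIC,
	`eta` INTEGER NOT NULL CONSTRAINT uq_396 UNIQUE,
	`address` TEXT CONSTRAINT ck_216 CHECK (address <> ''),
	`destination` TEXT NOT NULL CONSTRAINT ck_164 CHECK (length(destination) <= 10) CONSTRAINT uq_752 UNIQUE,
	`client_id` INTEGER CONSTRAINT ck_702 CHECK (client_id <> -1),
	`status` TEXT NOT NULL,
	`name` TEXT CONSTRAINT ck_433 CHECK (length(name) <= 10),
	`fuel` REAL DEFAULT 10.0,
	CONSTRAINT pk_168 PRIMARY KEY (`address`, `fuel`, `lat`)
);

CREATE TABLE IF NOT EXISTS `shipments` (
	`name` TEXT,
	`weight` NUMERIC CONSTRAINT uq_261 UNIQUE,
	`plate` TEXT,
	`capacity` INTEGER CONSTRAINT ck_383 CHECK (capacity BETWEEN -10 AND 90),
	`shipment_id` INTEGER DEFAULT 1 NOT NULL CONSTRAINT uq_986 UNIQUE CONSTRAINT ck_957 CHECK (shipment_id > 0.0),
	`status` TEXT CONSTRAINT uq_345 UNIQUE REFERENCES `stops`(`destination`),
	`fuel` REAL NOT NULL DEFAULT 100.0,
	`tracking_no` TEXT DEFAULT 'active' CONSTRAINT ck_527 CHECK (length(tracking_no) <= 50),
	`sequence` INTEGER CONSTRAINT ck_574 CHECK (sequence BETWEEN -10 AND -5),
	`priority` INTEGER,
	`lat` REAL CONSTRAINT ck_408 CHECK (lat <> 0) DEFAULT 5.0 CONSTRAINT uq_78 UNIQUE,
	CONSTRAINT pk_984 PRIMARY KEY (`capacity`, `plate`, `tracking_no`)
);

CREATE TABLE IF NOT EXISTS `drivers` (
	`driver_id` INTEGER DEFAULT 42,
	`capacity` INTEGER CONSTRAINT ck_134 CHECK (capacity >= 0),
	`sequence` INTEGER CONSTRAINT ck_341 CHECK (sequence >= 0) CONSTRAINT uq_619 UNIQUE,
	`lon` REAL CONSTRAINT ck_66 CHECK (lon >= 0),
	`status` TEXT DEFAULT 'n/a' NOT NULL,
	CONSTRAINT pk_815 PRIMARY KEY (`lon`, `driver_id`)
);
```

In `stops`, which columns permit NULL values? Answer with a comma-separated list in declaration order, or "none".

- address: declared NOT NULL → not nullable.
- stop_id: UNIQUE does not imply NOT NULL → nullable.
- window_start: no NOT NULL constraint applies → nullable.
- plate: CHECK does not forbid NULL (a CHECK constraint passes when its expression is NULL) → nullable.
- destination: declared NOT NULL → not nullable.
- sequence: DEFAULT only fills an omitted column; an explicit NULL is still allowed → nullable.
- volume: CHECK does not forbid NULL (a CHECK constraint passes when its expression is NULL) → nullable.

stop_id, window_start, plate, sequence, volume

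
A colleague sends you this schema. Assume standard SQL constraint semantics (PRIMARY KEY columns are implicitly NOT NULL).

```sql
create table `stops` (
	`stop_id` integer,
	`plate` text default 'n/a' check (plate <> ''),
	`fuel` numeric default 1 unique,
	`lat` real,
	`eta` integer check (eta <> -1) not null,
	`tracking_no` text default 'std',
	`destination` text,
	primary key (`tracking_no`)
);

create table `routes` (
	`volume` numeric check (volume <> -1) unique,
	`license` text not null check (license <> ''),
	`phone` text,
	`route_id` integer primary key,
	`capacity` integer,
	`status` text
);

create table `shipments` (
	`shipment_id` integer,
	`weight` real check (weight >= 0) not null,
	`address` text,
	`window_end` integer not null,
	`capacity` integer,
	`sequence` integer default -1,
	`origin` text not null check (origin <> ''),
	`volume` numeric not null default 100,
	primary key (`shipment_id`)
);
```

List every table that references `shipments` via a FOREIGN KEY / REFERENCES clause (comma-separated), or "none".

none

No REFERENCES clause anywhere in the schema names shipments.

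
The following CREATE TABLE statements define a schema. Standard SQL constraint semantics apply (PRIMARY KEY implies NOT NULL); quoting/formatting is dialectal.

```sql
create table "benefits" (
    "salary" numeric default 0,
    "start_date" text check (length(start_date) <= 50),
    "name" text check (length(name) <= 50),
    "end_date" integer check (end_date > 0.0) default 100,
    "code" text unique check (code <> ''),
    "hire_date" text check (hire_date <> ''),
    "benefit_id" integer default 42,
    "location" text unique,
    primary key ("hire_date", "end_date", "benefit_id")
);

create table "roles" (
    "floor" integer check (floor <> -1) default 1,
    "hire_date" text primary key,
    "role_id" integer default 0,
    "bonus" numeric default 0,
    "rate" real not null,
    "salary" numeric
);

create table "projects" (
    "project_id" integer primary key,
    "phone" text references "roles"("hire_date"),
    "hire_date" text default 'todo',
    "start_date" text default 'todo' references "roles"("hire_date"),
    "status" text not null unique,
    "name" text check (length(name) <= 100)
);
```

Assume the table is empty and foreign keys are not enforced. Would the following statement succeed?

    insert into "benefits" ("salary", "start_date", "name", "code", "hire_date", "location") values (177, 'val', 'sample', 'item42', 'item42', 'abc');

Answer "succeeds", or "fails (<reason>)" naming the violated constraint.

NOT NULL columns: benefit_id defaults to 42; end_date defaults to 100; hire_date is supplied.
CHECK constraints: 'val' satisfies (length(start_date) <= 50); 'sample' satisfies (length(name) <= 50); 'item42' satisfies (code <> ''); 'item42' satisfies (hire_date <> '').
No constraint is violated.

succeeds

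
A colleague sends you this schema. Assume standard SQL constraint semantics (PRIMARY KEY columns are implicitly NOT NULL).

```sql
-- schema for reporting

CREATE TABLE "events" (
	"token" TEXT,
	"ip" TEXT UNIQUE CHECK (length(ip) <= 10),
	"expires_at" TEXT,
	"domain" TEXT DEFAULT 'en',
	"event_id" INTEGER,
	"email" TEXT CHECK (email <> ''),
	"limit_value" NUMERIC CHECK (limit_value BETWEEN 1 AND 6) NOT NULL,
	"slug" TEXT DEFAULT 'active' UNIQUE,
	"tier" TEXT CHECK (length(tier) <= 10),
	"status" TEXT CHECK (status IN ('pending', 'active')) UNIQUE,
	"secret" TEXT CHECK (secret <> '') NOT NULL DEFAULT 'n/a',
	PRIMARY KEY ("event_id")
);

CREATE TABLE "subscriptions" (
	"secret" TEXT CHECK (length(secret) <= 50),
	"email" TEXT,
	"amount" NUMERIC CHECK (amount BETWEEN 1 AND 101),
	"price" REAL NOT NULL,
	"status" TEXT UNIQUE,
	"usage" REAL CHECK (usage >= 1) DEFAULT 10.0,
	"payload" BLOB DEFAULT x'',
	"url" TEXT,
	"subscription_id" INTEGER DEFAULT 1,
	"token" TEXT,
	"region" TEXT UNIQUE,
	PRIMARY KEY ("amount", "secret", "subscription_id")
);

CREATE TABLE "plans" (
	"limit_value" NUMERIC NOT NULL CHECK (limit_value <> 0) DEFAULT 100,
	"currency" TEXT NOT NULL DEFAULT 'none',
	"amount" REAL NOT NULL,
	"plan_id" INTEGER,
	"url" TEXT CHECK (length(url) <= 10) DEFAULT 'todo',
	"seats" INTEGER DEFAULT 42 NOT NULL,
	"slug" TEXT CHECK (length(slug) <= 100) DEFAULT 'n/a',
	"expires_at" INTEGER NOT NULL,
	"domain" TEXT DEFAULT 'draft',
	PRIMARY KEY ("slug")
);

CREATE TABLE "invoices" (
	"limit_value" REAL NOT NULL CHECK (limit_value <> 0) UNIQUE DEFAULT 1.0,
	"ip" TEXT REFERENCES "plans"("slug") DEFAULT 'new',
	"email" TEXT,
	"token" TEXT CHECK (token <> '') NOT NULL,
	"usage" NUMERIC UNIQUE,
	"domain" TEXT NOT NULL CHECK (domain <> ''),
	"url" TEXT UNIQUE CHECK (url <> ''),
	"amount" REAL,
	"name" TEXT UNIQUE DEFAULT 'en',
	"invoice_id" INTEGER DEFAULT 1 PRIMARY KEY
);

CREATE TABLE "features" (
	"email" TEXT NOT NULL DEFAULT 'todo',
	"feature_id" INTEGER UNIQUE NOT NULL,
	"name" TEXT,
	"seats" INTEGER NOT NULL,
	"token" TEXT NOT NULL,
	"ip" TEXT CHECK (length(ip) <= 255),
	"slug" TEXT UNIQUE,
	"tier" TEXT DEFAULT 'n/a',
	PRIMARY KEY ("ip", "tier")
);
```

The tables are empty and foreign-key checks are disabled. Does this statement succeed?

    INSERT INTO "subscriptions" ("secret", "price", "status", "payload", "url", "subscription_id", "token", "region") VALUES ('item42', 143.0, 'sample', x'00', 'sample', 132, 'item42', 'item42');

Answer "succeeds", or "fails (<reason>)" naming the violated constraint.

amount is omitted from the column list and has no DEFAULT, so it would receive NULL.
But amount is part of the PRIMARY KEY (implied NOT NULL).

fails (NOT NULL on amount)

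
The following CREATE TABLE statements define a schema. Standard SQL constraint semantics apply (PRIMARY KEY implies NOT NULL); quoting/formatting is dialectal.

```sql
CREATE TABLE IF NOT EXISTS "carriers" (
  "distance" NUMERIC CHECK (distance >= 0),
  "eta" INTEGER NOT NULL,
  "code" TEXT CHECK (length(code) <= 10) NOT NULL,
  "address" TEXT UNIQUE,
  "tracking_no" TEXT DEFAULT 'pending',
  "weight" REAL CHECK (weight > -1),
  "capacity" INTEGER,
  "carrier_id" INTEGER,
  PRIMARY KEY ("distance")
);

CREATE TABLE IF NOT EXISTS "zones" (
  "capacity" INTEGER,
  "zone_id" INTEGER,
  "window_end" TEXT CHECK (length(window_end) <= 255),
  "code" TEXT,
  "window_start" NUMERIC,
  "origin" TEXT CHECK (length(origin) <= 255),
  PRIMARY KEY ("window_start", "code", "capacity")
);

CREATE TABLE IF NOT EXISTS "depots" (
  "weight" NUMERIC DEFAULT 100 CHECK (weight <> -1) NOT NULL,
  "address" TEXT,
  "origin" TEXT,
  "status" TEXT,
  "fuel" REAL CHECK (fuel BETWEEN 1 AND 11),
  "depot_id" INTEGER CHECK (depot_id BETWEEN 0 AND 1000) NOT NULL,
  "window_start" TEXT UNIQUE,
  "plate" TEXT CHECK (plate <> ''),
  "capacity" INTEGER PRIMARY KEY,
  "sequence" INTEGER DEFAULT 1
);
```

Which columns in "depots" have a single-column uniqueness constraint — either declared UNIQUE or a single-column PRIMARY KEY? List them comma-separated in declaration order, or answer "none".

window_start, capacity

- weight: no UNIQUE or single-column PK constraint.
- address: no UNIQUE or single-column PK constraint.
- origin: no UNIQUE or single-column PK constraint.
- status: no UNIQUE or single-column PK constraint.
- fuel: no UNIQUE or single-column PK constraint.
- depot_id: no UNIQUE or single-column PK constraint.
- window_start: declared UNIQUE → unique.
- plate: no UNIQUE or single-column PK constraint.
- capacity: single-column PRIMARY KEY → unique.
- sequence: no UNIQUE or single-column PK constraint.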